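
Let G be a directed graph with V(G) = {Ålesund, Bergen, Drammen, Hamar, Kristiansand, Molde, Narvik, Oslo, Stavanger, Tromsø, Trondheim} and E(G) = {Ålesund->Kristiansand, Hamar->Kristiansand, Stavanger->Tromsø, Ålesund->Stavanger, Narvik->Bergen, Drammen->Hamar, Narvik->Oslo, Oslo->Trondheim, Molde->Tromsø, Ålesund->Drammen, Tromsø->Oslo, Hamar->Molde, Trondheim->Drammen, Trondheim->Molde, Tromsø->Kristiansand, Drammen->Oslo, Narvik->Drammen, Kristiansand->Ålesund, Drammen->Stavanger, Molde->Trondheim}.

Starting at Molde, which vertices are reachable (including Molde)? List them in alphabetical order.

Ålesund, Drammen, Hamar, Kristiansand, Molde, Oslo, Stavanger, Tromsø, Trondheim

Start at Molde.
Its neighbours: Tromsø, Trondheim.
Then their neighbours: Drammen, Kristiansand, Oslo.
Then next layer: Ålesund, Hamar, Stavanger.
Nothing further is reachable.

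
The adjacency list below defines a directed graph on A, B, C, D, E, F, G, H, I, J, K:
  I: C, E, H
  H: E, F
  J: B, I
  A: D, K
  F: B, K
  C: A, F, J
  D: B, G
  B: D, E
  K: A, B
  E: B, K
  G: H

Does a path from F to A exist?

Yes

Explore from F.
Distance 1: reach B, K.
Distance 2: reach A, D, E.
Found A.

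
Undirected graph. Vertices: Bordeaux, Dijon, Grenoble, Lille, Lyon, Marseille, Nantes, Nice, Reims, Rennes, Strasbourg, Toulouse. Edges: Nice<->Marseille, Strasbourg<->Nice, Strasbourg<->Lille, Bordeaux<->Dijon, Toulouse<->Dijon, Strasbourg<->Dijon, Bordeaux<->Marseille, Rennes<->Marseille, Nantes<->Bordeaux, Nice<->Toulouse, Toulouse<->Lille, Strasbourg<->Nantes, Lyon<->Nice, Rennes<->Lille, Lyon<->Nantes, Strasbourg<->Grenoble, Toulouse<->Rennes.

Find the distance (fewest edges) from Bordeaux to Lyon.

Distance 0: Bordeaux.
Distance 1: Dijon, Marseille, Nantes.
Distance 2: Lyon, Nice, Rennes, Strasbourg, Toulouse — contains Lyon.

2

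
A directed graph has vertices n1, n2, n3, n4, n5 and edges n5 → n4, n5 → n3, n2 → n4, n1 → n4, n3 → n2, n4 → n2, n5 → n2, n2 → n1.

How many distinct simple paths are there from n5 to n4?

n5→n2→n1→n4
n5→n2→n4
n5→n3→n2→n1→n4
n5→n3→n2→n4
n5→n4

5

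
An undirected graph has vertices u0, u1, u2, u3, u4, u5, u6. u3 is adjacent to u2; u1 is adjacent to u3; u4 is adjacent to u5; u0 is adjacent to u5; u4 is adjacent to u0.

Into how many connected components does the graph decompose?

From u0: component {u0, u4, u5}.
From u1: component {u1, u2, u3}.
From u6: component {u6}.
That's 3 components.

3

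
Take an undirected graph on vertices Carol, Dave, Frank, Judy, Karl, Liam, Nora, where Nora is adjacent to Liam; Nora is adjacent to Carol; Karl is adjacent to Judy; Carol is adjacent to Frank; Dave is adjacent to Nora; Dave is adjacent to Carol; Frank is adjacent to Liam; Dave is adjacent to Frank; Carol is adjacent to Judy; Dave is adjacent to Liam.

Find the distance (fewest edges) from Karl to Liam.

Distance 0: Karl.
Distance 1: Judy.
Distance 2: Carol.
Distance 3: Dave, Frank, Nora.
Distance 4: Liam — contains Liam.

4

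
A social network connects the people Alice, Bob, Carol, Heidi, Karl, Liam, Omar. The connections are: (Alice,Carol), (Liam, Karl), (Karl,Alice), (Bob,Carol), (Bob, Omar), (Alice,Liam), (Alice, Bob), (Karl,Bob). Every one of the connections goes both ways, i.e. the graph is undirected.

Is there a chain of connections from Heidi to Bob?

No

Heidi has no edges, so nothing is reachable from it.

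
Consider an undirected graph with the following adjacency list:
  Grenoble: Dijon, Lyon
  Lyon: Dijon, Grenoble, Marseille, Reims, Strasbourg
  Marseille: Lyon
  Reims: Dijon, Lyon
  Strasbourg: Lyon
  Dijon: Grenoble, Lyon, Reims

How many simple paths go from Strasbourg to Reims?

3

Strasbourg–Lyon–Dijon–Reims
Strasbourg–Lyon–Grenoble–Dijon–Reims
Strasbourg–Lyon–Reims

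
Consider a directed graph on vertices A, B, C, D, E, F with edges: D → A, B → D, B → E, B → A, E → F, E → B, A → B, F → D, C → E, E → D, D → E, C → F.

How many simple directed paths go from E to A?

E→B→A
E→B→D→A
E→D→A
E→F→D→A

4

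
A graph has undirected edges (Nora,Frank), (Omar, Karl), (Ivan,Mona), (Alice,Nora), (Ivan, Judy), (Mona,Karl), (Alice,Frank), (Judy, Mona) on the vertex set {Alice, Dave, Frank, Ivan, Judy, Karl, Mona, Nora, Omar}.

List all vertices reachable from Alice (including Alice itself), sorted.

Start at Alice.
Its neighbours: Frank, Nora.
Nothing further is reachable.

Alice, Frank, Nora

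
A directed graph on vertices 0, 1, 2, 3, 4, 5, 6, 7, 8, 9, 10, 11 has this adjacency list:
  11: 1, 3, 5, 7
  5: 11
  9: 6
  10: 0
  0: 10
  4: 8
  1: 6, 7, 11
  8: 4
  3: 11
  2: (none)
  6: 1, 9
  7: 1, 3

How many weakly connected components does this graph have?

From 0: component {0, 10}.
From 1: component {1, 3, 5, 6, 7, 9, 11}.
From 2: component {2}.
From 4: component {4, 8}.
That's 4 components.

4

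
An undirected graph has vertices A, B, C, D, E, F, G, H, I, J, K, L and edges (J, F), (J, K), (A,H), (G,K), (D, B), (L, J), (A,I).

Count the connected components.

From A: component {A, H, I}.
From B: component {B, D}.
From C: component {C}.
From E: component {E}.
From F: component {F, G, J, K, L}.
That's 5 components.

5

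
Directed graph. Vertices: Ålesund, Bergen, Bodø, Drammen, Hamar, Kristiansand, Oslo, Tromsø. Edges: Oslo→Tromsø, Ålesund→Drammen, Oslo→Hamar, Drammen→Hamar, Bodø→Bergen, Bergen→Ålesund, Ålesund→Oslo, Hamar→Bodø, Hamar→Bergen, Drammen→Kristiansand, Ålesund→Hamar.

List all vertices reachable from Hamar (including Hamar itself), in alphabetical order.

Start at Hamar.
Its neighbours: Bergen, Bodø.
Then their neighbours: Ålesund.
Then next layer: Drammen, Oslo.
Then next layer: Kristiansand, Tromsø.
Every vertex is now reached.

Ålesund, Bergen, Bodø, Drammen, Hamar, Kristiansand, Oslo, Tromsø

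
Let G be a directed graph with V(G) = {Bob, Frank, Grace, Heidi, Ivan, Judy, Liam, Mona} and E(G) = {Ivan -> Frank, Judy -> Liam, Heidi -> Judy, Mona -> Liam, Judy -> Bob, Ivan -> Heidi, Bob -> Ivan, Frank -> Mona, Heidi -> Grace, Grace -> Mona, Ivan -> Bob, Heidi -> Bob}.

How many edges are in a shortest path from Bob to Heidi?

Distance 0: Bob.
Distance 1: Ivan.
Distance 2: Frank, Heidi — contains Heidi.

2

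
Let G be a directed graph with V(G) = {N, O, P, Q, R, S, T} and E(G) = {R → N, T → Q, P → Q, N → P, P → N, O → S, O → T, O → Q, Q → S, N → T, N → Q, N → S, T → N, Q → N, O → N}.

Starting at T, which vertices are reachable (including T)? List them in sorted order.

N, P, Q, S, T

Start at T.
Its neighbours: N, Q.
Then their neighbours: P, S.
Nothing further is reachable.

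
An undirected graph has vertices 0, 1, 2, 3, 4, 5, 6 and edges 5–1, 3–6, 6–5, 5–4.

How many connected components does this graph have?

From 0: component {0}.
From 1: component {1, 3, 4, 5, 6}.
From 2: component {2}.
That's 3 components.

3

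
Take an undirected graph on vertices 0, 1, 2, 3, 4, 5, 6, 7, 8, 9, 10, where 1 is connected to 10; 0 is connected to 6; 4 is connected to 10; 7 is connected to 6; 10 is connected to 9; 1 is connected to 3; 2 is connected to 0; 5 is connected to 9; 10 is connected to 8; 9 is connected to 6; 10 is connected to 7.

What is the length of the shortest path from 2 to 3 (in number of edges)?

6

Distance 0: 2.
Distance 1: 0.
Distance 2: 6.
Distance 3: 7, 9.
Distance 4: 5, 10.
Distance 5: 1, 4, 8.
Distance 6: 3 — contains 3.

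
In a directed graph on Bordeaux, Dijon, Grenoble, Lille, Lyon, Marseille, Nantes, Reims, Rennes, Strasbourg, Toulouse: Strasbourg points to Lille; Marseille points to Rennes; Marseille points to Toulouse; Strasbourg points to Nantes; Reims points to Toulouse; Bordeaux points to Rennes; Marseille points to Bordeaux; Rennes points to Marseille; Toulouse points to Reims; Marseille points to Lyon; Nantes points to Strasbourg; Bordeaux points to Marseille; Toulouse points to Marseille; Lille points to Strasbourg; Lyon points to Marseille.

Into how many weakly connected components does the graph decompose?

From Bordeaux: component {Bordeaux, Lyon, Marseille, Reims, Rennes, Toulouse}.
From Dijon: component {Dijon}.
From Grenoble: component {Grenoble}.
From Lille: component {Lille, Nantes, Strasbourg}.
That's 4 components.

4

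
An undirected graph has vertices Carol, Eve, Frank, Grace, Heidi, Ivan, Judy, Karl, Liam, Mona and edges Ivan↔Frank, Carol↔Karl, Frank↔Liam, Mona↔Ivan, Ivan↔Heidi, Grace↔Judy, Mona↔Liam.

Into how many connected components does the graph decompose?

From Carol: component {Carol, Karl}.
From Eve: component {Eve}.
From Frank: component {Frank, Heidi, Ivan, Liam, Mona}.
From Grace: component {Grace, Judy}.
That's 4 components.

4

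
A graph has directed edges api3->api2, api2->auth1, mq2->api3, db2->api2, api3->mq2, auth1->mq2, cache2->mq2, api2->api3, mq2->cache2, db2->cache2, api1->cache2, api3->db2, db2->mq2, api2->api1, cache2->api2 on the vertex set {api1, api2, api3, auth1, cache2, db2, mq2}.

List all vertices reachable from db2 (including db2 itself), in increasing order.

api1, api2, api3, auth1, cache2, db2, mq2

Start at db2.
Its neighbours: api2, cache2, mq2.
Then their neighbours: api1, api3, auth1.
Every vertex is now reached.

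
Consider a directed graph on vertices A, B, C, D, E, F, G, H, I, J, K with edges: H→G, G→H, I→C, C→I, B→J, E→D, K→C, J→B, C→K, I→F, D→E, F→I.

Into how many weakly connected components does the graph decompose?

From A: component {A}.
From B: component {B, J}.
From C: component {C, F, I, K}.
From D: component {D, E}.
From G: component {G, H}.
That's 5 components.

5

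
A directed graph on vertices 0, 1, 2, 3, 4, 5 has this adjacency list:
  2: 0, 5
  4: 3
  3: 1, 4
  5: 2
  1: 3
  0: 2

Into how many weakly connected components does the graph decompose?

2

From 0: component {0, 2, 5}.
From 1: component {1, 3, 4}.
That's 2 components.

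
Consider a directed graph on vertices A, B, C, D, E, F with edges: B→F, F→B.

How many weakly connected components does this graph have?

5

From A: component {A}.
From B: component {B, F}.
From C: component {C}.
From D: component {D}.
From E: component {E}.
That's 5 components.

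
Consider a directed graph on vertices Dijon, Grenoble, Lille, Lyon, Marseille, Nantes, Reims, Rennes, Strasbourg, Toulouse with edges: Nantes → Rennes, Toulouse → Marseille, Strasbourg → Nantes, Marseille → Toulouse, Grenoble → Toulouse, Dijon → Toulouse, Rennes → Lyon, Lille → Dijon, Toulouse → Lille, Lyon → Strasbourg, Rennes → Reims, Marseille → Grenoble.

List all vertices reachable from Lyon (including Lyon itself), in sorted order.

Lyon, Nantes, Reims, Rennes, Strasbourg

Start at Lyon.
Its neighbours: Strasbourg.
Then their neighbours: Nantes.
Then next layer: Rennes.
Then next layer: Reims.
Nothing further is reachable.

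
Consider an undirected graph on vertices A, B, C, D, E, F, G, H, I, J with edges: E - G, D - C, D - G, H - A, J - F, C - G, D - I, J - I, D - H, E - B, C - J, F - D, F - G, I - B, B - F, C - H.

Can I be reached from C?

Explore from C.
Distance 1: reach D, G, H, J.
Distance 2: reach A, E, F, I.
Found I.

Yes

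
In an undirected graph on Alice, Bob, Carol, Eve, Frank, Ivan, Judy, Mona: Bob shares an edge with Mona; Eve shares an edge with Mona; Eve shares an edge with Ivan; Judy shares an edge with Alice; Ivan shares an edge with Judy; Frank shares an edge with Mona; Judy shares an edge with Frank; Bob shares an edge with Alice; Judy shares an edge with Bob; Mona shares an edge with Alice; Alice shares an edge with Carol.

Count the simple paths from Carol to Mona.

7

Carol–Alice–Bob–Judy–Frank–Mona
Carol–Alice–Bob–Judy–Ivan–Eve–Mona
Carol–Alice–Bob–Mona
Carol–Alice–Judy–Bob–Mona
Carol–Alice–Judy–Frank–Mona
Carol–Alice–Judy–Ivan–Eve–Mona
Carol–Alice–Mona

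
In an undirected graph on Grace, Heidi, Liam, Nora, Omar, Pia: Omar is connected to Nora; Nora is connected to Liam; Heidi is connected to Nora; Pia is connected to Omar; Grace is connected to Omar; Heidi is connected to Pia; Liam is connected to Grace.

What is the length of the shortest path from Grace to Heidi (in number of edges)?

3

Distance 0: Grace.
Distance 1: Liam, Omar.
Distance 2: Nora, Pia.
Distance 3: Heidi — contains Heidi.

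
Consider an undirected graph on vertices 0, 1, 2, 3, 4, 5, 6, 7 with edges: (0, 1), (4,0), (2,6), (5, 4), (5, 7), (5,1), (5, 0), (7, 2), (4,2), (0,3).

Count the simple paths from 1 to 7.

1–0–4–2–7
1–0–4–5–7
1–0–5–4–2–7
1–0–5–7
1–5–0–4–2–7
1–5–4–2–7
1–5–7

7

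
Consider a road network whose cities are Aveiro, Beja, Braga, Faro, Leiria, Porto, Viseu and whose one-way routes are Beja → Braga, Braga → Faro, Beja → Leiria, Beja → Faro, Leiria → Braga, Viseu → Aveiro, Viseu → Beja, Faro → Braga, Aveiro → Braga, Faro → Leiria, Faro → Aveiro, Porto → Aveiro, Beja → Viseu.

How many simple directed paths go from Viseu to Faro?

Viseu→Aveiro→Braga→Faro
Viseu→Beja→Braga→Faro
Viseu→Beja→Faro
Viseu→Beja→Leiria→Braga→Faro

4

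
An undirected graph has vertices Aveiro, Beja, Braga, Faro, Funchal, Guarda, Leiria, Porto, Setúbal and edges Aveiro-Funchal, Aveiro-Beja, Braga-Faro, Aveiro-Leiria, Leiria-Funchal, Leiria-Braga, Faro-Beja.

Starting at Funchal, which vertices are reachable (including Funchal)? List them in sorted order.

Aveiro, Beja, Braga, Faro, Funchal, Leiria

Start at Funchal.
Its neighbours: Aveiro, Leiria.
Then their neighbours: Beja, Braga.
Then next layer: Faro.
Nothing further is reachable.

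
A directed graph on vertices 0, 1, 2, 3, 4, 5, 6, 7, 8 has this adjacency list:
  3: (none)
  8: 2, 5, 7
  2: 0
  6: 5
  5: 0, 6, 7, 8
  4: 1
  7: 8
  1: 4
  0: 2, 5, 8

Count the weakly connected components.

From 0: component {0, 2, 5, 6, 7, 8}.
From 1: component {1, 4}.
From 3: component {3}.
That's 3 components.

3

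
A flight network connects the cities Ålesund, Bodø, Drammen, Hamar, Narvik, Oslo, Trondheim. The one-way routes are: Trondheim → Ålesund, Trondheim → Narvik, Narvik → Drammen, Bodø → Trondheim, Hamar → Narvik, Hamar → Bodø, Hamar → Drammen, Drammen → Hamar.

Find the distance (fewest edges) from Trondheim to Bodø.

4

Distance 0: Trondheim.
Distance 1: Ålesund, Narvik.
Distance 2: Drammen.
Distance 3: Hamar.
Distance 4: Bodø — contains Bodø.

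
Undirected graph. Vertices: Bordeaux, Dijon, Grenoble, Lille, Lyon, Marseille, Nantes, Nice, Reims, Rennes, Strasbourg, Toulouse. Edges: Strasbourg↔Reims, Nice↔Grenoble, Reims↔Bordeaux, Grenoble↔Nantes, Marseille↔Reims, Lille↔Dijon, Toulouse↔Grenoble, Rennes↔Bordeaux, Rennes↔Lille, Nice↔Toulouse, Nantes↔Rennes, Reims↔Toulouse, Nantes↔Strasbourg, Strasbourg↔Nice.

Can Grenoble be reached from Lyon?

No

Lyon has no edges, so nothing is reachable from it.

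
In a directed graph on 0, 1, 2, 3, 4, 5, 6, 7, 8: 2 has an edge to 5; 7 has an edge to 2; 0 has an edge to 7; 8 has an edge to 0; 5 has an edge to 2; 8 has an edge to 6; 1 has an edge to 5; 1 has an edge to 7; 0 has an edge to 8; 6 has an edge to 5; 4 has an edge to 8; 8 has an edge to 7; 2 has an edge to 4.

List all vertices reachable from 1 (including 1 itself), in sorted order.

0, 1, 2, 4, 5, 6, 7, 8

Start at 1.
Its neighbours: 5, 7.
Then their neighbours: 2.
Then next layer: 4.
Then next layer: 8.
Then next layer: 0, 6.
Nothing further is reachable.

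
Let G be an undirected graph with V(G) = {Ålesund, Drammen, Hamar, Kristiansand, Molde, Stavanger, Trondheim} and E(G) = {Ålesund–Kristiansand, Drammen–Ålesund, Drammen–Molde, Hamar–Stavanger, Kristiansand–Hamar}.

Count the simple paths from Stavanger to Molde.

1

Stavanger–Hamar–Kristiansand–Ålesund–Drammen–Molde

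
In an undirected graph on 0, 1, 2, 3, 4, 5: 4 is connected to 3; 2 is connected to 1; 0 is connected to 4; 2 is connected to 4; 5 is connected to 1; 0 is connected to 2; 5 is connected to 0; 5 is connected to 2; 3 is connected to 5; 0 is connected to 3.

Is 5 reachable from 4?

Yes

Explore from 4.
Distance 1: reach 0, 2, 3.
Distance 2: reach 1, 5.
Found 5.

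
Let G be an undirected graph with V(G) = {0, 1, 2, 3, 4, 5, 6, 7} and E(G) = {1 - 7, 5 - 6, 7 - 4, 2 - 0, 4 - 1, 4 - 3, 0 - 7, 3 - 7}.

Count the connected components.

From 0: component {0, 1, 2, 3, 4, 7}.
From 5: component {5, 6}.
That's 2 components.

2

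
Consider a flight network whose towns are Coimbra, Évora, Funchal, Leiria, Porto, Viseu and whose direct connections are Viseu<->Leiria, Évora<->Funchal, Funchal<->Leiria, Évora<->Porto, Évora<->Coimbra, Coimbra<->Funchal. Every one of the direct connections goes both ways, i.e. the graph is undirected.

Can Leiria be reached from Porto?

Explore from Porto.
Distance 1: reach Évora.
Distance 2: reach Coimbra, Funchal.
Distance 3: reach Leiria.
Found Leiria.

Yes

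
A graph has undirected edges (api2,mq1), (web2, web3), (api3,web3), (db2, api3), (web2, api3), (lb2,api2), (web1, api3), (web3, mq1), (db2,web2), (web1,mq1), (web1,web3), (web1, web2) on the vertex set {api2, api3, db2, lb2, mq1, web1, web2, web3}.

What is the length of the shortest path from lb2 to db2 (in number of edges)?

5

Distance 0: lb2.
Distance 1: api2.
Distance 2: mq1.
Distance 3: web1, web3.
Distance 4: api3, web2.
Distance 5: db2 — contains db2.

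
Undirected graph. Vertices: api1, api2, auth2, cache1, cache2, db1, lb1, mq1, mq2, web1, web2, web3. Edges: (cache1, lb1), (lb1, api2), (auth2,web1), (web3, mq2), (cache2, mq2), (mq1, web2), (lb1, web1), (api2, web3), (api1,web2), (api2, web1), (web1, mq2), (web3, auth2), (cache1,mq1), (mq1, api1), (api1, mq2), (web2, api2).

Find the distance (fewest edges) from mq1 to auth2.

Distance 0: mq1.
Distance 1: api1, cache1, web2.
Distance 2: api2, lb1, mq2.
Distance 3: cache2, web1, web3.
Distance 4: auth2 — contains auth2.

4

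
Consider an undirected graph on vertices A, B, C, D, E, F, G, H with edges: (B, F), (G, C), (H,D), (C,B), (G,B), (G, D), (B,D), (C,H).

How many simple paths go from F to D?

F–B–C–G–D
F–B–C–H–D
F–B–D
F–B–G–C–H–D
F–B–G–D

5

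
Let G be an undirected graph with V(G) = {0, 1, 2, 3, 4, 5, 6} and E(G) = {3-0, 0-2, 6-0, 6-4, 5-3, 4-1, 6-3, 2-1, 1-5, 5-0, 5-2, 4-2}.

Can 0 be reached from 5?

Yes

Explore from 5.
Distance 1: reach 0, 1, 2, 3.
Found 0.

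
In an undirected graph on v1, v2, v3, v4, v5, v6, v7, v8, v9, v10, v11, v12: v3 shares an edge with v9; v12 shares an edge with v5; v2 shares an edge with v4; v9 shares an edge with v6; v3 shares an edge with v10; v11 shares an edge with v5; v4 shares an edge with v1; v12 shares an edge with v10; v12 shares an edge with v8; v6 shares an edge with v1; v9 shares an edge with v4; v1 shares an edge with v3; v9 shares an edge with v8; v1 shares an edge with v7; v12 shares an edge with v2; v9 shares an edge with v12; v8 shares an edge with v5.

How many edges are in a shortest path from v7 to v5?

5

Distance 0: v7.
Distance 1: v1.
Distance 2: v3, v4, v6.
Distance 3: v2, v9, v10.
Distance 4: v8, v12.
Distance 5: v5 — contains v5.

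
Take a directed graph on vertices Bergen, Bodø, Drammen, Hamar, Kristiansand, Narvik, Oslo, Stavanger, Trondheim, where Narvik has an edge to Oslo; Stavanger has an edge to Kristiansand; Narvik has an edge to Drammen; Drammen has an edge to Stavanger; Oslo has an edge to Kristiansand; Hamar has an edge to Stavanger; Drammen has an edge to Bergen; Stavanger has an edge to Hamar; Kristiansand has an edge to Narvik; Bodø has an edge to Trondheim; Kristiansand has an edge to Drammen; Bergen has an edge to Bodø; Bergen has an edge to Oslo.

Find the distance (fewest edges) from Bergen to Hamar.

Distance 0: Bergen.
Distance 1: Bodø, Oslo.
Distance 2: Kristiansand, Trondheim.
Distance 3: Drammen, Narvik.
Distance 4: Stavanger.
Distance 5: Hamar — contains Hamar.

5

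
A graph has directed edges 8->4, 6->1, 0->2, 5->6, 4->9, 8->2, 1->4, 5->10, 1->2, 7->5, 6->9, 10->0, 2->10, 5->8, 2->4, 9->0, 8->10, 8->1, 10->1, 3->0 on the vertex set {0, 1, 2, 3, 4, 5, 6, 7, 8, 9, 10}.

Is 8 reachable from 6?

Explore from 6.
Distance 1: reach 1, 9.
Distance 2: reach 0, 2, 4.
Distance 3: reach 10.
The search from 6 is exhausted; no directed path reaches 8.

No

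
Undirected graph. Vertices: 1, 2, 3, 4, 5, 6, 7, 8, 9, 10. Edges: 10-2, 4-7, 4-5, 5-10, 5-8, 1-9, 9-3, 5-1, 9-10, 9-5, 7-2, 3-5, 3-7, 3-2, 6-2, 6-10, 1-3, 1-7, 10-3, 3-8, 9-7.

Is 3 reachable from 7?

Explore from 7.
Distance 1: reach 1, 2, 3, 4, 9.
Found 3.

Yes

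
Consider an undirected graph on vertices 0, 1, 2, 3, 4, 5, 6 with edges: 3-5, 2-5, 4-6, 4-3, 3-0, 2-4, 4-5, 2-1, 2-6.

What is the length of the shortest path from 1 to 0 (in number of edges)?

Distance 0: 1.
Distance 1: 2.
Distance 2: 4, 5, 6.
Distance 3: 3.
Distance 4: 0 — contains 0.

4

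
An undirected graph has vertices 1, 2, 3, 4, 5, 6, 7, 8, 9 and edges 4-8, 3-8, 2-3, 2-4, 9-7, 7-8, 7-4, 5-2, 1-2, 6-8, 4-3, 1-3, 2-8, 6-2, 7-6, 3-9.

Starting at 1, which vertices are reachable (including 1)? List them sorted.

1, 2, 3, 4, 5, 6, 7, 8, 9

Start at 1.
Its neighbours: 2, 3.
Then their neighbours: 4, 5, 6, 8, 9.
Then next layer: 7.
Every vertex is now reached.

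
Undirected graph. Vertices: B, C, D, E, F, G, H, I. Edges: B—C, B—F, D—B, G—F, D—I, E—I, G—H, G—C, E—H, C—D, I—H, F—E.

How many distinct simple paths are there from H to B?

H–E–F–B
H–E–F–G–C–B
H–E–F–G–C–D–B
H–E–I–D–B
H–E–I–D–C–B
H–E–I–D–C–G–F–B
H–G–C–B
H–G–C–D–B
... and 10 more.

18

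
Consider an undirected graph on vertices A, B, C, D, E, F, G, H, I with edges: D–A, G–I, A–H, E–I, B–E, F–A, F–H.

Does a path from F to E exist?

Explore from F.
Distance 1: reach A, H.
Distance 2: reach D.
The search is exhausted without reaching E; it lies in a different component.

No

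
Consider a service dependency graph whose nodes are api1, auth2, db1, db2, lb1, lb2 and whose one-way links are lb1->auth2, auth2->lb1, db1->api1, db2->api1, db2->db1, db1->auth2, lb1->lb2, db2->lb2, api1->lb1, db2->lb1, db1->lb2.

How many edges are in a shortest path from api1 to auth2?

2

Distance 0: api1.
Distance 1: lb1.
Distance 2: auth2, lb2 — contains auth2.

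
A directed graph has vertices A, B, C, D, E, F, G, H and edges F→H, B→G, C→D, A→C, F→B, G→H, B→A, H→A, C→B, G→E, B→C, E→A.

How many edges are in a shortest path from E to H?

5

Distance 0: E.
Distance 1: A.
Distance 2: C.
Distance 3: B, D.
Distance 4: G.
Distance 5: H — contains H.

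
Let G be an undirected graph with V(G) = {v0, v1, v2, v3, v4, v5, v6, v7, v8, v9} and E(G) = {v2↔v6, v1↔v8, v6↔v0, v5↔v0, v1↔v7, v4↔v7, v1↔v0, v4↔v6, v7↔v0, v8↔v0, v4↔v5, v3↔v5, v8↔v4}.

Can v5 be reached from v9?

v9 has no edges, so nothing is reachable from it.

No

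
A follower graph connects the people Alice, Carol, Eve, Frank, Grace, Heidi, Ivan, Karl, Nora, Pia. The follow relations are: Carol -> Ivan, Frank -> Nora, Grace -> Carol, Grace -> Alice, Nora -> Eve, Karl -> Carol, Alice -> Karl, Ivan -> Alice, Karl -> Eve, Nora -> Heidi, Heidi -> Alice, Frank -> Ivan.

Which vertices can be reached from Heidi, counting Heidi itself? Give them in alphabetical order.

Start at Heidi.
Its neighbours: Alice.
Then their neighbours: Karl.
Then next layer: Carol, Eve.
Then next layer: Ivan.
Nothing further is reachable.

Alice, Carol, Eve, Heidi, Ivan, Karl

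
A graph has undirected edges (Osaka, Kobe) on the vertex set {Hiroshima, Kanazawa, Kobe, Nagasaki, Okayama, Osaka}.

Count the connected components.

From Hiroshima: component {Hiroshima}.
From Kanazawa: component {Kanazawa}.
From Kobe: component {Kobe, Osaka}.
From Nagasaki: component {Nagasaki}.
From Okayama: component {Okayama}.
That's 5 components.

5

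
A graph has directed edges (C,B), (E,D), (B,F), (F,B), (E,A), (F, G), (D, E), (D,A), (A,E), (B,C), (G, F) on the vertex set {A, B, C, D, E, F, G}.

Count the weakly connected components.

From A: component {A, D, E}.
From B: component {B, C, F, G}.
That's 2 components.

2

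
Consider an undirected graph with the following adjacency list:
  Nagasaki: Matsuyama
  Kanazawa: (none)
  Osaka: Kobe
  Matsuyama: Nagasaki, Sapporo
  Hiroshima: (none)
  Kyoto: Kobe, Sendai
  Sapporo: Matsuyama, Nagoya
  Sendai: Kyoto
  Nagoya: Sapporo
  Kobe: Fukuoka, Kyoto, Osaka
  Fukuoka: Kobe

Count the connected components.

4

From Fukuoka: component {Fukuoka, Kobe, Kyoto, Osaka, Sendai}.
From Hiroshima: component {Hiroshima}.
From Kanazawa: component {Kanazawa}.
From Matsuyama: component {Matsuyama, Nagasaki, Nagoya, Sapporo}.
That's 4 components.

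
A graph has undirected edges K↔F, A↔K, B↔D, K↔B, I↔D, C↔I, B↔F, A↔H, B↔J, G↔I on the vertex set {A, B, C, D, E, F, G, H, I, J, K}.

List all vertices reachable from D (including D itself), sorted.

Start at D.
Its neighbours: B, I.
Then their neighbours: C, F, G, J, K.
Then next layer: A.
Then next layer: H.
Nothing further is reachable.

A, B, C, D, F, G, H, I, J, K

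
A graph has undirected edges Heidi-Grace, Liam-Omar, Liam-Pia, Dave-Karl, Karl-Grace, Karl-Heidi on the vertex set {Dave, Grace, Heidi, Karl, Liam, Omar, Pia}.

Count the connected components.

From Dave: component {Dave, Grace, Heidi, Karl}.
From Liam: component {Liam, Omar, Pia}.
That's 2 components.

2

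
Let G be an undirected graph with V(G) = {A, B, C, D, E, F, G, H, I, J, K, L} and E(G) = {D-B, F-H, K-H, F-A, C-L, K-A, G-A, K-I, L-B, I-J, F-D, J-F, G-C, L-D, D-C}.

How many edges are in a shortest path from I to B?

Distance 0: I.
Distance 1: J, K.
Distance 2: A, F, H.
Distance 3: D, G.
Distance 4: B, C, L — contains B.

4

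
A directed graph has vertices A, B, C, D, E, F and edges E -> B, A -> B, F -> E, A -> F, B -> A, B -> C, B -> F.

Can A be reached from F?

Explore from F.
Distance 1: reach E.
Distance 2: reach B.
Distance 3: reach A, C.
Found A.

Yes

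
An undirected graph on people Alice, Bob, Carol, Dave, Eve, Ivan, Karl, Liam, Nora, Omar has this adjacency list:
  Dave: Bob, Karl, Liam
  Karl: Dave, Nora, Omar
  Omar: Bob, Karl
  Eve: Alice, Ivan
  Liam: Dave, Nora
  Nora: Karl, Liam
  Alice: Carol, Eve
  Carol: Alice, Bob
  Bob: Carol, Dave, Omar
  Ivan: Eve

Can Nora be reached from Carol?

Explore from Carol.
Distance 1: reach Alice, Bob.
Distance 2: reach Dave, Eve, Omar.
Distance 3: reach Ivan, Karl, Liam.
Distance 4: reach Nora.
Found Nora.

Yes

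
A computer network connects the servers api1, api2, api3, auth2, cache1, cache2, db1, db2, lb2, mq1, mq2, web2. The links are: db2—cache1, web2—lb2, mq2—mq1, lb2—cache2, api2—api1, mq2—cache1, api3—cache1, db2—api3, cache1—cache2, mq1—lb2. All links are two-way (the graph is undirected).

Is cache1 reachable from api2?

No

Explore from api2.
Distance 1: reach api1.
The search is exhausted without reaching cache1; it lies in a different component.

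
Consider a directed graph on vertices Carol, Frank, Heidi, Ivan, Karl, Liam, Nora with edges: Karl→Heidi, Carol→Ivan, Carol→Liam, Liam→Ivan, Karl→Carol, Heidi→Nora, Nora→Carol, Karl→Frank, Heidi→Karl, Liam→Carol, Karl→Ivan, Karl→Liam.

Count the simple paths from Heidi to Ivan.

Heidi→Karl→Carol→Ivan
Heidi→Karl→Carol→Liam→Ivan
Heidi→Karl→Ivan
Heidi→Karl→Liam→Carol→Ivan
Heidi→Karl→Liam→Ivan
Heidi→Nora→Carol→Ivan
Heidi→Nora→Carol→Liam→Ivan

7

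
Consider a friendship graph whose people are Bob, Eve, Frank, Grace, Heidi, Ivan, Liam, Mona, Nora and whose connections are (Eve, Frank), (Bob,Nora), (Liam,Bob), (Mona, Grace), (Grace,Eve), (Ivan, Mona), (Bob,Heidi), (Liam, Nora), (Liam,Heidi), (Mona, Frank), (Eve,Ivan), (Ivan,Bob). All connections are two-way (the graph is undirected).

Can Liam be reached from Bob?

Explore from Bob.
Distance 1: reach Heidi, Ivan, Liam, Nora.
Found Liam.

Yes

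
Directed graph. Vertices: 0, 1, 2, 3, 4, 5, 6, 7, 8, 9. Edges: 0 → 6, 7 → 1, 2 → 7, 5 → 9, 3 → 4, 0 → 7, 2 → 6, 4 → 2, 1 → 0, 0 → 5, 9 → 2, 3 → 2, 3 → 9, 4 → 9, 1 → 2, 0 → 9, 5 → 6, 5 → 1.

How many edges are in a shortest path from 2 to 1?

Distance 0: 2.
Distance 1: 6, 7.
Distance 2: 1 — contains 1.

2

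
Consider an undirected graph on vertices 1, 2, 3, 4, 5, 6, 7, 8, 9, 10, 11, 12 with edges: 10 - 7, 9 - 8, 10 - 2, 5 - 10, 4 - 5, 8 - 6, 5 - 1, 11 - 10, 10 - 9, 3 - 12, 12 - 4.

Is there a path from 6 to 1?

Yes

Explore from 6.
Distance 1: reach 8.
Distance 2: reach 9.
Distance 3: reach 10.
Distance 4: reach 2, 5, 7, 11.
Distance 5: reach 1, 4.
Found 1.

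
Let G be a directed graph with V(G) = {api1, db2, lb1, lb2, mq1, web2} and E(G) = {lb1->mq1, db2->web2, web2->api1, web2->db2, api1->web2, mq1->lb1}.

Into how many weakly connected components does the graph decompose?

From api1: component {api1, db2, web2}.
From lb1: component {lb1, mq1}.
From lb2: component {lb2}.
That's 3 components.

3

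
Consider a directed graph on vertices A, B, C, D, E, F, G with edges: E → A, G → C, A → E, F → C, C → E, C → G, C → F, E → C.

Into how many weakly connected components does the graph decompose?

3

From A: component {A, C, E, F, G}.
From B: component {B}.
From D: component {D}.
That's 3 components.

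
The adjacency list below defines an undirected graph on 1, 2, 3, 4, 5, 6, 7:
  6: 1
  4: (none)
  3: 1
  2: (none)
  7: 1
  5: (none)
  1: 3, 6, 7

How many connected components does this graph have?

4

From 1: component {1, 3, 6, 7}.
From 2: component {2}.
From 4: component {4}.
From 5: component {5}.
That's 4 components.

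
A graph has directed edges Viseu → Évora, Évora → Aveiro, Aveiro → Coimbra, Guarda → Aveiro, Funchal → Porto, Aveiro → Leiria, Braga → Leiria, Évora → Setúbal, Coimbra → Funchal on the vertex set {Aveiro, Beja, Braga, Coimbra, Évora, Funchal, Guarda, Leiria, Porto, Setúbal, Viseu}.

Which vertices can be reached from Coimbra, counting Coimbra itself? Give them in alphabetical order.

Start at Coimbra.
Its neighbours: Funchal.
Then their neighbours: Porto.
Nothing further is reachable.

Coimbra, Funchal, Porto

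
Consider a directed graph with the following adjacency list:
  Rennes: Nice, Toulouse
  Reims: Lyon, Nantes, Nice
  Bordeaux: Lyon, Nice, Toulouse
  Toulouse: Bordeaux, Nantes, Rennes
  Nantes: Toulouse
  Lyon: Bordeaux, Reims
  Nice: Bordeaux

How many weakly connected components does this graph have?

From Bordeaux: component {Bordeaux, Lyon, Nantes, Nice, Reims, Rennes, Toulouse}.
That's 1 component.

1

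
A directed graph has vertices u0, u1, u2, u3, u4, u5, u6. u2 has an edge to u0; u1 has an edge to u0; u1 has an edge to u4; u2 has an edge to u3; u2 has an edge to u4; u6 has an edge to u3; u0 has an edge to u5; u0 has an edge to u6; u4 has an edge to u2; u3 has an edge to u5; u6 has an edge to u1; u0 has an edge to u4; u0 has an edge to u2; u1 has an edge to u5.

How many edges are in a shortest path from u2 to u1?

3

Distance 0: u2.
Distance 1: u0, u3, u4.
Distance 2: u5, u6.
Distance 3: u1 — contains u1.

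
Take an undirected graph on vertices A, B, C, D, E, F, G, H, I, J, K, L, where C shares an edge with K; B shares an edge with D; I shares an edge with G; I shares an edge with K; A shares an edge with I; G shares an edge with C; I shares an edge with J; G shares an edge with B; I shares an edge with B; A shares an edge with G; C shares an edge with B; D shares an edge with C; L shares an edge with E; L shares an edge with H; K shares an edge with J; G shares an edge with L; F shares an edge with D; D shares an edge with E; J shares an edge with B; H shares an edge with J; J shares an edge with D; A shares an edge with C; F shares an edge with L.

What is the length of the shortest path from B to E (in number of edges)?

Distance 0: B.
Distance 1: C, D, G, I, J.
Distance 2: A, E, F, H, K, L — contains E.

2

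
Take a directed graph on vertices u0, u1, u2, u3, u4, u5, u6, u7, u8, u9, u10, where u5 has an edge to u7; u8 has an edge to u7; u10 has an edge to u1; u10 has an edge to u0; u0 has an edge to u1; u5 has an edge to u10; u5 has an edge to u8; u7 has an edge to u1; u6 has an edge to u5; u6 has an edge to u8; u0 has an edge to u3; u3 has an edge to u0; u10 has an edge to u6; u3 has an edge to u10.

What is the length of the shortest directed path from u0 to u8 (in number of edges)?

Distance 0: u0.
Distance 1: u1, u3.
Distance 2: u10.
Distance 3: u6.
Distance 4: u5, u8 — contains u8.

4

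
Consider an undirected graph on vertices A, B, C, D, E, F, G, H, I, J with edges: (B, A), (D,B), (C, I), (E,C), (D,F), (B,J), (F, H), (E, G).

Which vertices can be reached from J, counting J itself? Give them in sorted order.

Start at J.
Its neighbours: B.
Then their neighbours: A, D.
Then next layer: F.
Then next layer: H.
Nothing further is reachable.

A, B, D, F, H, J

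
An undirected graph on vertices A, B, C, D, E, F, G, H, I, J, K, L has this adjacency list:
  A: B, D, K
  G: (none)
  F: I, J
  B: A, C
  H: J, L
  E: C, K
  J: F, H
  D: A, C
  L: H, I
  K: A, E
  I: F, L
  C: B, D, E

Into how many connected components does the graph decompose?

3

From A: component {A, B, C, D, E, K}.
From F: component {F, H, I, J, L}.
From G: component {G}.
That's 3 components.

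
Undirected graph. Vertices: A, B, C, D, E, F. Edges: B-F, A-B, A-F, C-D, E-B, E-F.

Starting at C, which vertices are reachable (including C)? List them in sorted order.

C, D

Start at C.
Its neighbours: D.
Nothing further is reachable.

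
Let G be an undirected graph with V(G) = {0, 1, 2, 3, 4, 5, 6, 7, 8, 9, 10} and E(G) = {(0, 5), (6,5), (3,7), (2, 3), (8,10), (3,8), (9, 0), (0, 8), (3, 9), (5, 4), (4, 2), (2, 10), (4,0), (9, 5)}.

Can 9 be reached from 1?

1 has no edges, so nothing is reachable from it.

No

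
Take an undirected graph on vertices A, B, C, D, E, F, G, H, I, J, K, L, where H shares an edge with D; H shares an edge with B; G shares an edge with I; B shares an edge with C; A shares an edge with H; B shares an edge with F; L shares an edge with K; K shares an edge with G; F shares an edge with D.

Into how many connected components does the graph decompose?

From A: component {A, B, C, D, F, H}.
From E: component {E}.
From G: component {G, I, K, L}.
From J: component {J}.
That's 4 components.

4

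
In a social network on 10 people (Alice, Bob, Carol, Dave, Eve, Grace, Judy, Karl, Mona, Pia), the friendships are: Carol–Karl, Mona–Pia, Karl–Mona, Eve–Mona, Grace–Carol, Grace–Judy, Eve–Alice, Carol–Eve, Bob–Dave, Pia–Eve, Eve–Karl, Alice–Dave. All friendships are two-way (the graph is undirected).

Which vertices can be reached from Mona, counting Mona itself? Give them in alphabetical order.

Alice, Bob, Carol, Dave, Eve, Grace, Judy, Karl, Mona, Pia

Start at Mona.
Its neighbours: Eve, Karl, Pia.
Then their neighbours: Alice, Carol.
Then next layer: Dave, Grace.
Then next layer: Bob, Judy.
Every vertex is now reached.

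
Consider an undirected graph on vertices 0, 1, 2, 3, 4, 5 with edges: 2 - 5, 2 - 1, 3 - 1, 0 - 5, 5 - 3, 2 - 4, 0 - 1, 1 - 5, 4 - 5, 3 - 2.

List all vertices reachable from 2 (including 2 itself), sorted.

0, 1, 2, 3, 4, 5

Start at 2.
Its neighbours: 1, 3, 4, 5.
Then their neighbours: 0.
Every vertex is now reached.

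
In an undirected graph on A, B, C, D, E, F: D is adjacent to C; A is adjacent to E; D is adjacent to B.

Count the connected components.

3

From A: component {A, E}.
From B: component {B, C, D}.
From F: component {F}.
That's 3 components.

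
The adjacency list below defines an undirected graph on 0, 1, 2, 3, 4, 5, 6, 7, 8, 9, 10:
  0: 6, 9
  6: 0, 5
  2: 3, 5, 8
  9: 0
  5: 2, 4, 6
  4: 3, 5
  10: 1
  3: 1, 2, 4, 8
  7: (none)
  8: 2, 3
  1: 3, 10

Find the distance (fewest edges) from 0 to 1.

5

Distance 0: 0.
Distance 1: 6, 9.
Distance 2: 5.
Distance 3: 2, 4.
Distance 4: 3, 8.
Distance 5: 1 — contains 1.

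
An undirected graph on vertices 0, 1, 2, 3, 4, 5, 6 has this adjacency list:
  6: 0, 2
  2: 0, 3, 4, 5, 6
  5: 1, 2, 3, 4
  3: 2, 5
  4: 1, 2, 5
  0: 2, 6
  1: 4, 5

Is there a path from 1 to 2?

Yes

Explore from 1.
Distance 1: reach 4, 5.
Distance 2: reach 2, 3.
Found 2.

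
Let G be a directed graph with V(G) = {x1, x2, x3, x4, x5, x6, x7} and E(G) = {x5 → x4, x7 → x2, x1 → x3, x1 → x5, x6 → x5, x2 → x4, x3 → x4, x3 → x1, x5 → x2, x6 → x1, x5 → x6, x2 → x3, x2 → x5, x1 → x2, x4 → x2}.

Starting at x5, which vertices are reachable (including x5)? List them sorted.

Start at x5.
Its neighbours: x2, x4, x6.
Then their neighbours: x1, x3.
Nothing further is reachable.

x1, x2, x3, x4, x5, x6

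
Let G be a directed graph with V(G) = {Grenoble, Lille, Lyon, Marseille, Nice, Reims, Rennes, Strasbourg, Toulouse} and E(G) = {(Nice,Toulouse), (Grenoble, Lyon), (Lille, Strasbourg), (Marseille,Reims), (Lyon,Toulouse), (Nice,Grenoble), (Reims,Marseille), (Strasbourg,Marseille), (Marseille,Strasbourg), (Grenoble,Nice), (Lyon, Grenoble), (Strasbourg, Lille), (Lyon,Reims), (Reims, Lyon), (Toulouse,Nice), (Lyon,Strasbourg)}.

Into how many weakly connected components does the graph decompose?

From Grenoble: component {Grenoble, Lille, Lyon, Marseille, Nice, Reims, Strasbourg, Toulouse}.
From Rennes: component {Rennes}.
That's 2 components.

2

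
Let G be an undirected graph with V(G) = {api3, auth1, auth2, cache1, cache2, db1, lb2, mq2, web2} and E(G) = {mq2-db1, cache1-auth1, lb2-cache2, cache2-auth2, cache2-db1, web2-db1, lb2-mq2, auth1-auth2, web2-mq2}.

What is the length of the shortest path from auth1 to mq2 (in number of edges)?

4

Distance 0: auth1.
Distance 1: auth2, cache1.
Distance 2: cache2.
Distance 3: db1, lb2.
Distance 4: mq2, web2 — contains mq2.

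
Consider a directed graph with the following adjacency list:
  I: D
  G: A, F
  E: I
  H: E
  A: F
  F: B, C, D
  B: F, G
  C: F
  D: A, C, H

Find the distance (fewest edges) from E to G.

6

Distance 0: E.
Distance 1: I.
Distance 2: D.
Distance 3: A, C, H.
Distance 4: F.
Distance 5: B.
Distance 6: G — contains G.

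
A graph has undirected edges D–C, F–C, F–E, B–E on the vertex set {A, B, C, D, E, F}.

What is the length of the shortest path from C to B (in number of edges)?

Distance 0: C.
Distance 1: D, F.
Distance 2: E.
Distance 3: B — contains B.

3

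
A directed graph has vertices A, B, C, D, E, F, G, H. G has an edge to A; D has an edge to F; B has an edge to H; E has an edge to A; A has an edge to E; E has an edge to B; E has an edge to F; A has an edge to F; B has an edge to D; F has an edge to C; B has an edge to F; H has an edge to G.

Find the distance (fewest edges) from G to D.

Distance 0: G.
Distance 1: A.
Distance 2: E, F.
Distance 3: B, C.
Distance 4: D, H — contains D.

4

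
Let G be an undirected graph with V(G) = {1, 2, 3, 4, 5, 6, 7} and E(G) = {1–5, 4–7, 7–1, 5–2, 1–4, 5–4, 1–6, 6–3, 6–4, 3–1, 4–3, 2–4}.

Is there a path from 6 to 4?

Explore from 6.
Distance 1: reach 1, 3, 4.
Found 4.

Yes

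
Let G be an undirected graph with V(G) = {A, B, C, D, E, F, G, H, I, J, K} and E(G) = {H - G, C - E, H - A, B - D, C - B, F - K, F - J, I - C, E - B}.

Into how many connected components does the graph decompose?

3

From A: component {A, G, H}.
From B: component {B, C, D, E, I}.
From F: component {F, J, K}.
That's 3 components.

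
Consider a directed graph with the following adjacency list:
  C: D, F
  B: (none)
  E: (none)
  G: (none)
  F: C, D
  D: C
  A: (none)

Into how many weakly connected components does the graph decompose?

From A: component {A}.
From B: component {B}.
From C: component {C, D, F}.
From E: component {E}.
From G: component {G}.
That's 5 components.

5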